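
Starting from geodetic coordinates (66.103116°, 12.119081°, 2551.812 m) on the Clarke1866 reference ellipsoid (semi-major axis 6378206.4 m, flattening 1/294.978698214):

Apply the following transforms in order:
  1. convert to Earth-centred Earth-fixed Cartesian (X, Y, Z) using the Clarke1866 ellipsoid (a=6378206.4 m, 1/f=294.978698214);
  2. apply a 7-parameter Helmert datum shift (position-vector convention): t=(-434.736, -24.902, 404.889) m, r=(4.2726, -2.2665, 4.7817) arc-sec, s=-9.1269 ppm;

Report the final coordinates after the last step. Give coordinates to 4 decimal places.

X=2533829.5187 m, Y=544111.9142 m, Z=5811149.0856 m

start: φ=66.103116°, λ=12.119081°, h=2551.812 m
→ ECEF (a=6378206.400, f=1/294.978698214): X=2534363.8512, Y=544203.3950, Z=5810758.1101
→ Helmert 7p (PV): X=2533829.5187, Y=544111.9142, Z=5811149.0856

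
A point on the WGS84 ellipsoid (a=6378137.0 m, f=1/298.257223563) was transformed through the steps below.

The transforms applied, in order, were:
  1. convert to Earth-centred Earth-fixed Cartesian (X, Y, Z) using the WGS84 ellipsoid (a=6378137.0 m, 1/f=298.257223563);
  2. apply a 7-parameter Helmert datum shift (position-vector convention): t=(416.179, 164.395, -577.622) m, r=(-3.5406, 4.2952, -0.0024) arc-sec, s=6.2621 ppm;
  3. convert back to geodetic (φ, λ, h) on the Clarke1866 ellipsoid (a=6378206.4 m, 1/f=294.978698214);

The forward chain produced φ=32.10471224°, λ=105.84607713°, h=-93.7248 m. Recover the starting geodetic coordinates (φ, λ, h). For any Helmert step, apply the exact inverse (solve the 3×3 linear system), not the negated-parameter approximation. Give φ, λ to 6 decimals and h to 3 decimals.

φ=32.108032°, λ=105.851678°, h=138.249 m

start: φ=32.104712°, λ=105.846077°, h=-93.725 m
→ ECEF (a=6378206.400, f=1/294.978698214): X=-1476657.4413, Y=5202424.0804, Z=3370043.0021
→ Helmert⁻¹: X=-1477134.6209, Y=5202169.2330, Z=3370658.0545
→ geod (Bowring, a=6378137.000): φ=32.10803200°, λ=105.85167800°, h=138.2490 m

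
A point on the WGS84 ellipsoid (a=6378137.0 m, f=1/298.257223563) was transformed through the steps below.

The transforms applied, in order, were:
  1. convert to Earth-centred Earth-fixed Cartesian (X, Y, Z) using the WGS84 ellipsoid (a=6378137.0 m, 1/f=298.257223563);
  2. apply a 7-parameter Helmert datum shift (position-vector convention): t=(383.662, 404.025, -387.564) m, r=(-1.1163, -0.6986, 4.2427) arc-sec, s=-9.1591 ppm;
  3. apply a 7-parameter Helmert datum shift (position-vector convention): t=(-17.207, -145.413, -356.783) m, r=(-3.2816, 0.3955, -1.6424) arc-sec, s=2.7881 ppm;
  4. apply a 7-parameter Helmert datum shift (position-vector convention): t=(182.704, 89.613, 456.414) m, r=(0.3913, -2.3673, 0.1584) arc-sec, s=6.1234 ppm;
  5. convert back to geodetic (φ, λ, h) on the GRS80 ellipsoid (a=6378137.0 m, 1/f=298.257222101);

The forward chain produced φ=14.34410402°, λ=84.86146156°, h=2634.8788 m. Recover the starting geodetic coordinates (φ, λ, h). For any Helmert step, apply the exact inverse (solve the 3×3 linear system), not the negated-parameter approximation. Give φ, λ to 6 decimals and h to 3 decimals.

start: φ=14.344104°, λ=84.861462°, h=2634.879 m
→ ECEF (a=6378137.000, f=1/298.257222101): X=553786.7082, Y=6158273.5245, Z=1570547.7958
→ Helmert⁻¹: X=553623.3630, Y=6158148.7561, Z=1570063.7311
→ Helmert⁻¹: X=553586.9795, Y=6158256.4208, Z=1570515.1728
→ Helmert⁻¹: X=553340.3678, Y=6157888.9130, Z=1570948.5772
→ geod (Bowring, a=6378137.000): φ=14.34855900°, λ=84.86526200°, h=2324.3490 m

φ=14.348559°, λ=84.865262°, h=2324.349 m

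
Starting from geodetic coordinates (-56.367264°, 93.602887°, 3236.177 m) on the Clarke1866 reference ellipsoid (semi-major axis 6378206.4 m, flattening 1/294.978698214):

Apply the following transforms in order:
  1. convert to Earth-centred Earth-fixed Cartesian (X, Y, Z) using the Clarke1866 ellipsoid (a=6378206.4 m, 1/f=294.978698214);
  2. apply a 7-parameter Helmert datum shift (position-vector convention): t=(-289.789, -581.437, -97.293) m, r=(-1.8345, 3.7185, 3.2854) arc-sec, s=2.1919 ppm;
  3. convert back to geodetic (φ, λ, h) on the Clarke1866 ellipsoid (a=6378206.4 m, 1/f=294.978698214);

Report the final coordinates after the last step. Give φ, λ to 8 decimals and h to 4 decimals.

φ=-56.37239047°, λ=93.61065618°, h=3020.0202 m

start: φ=-56.367264°, λ=93.602887°, h=3236.177 m
→ ECEF (a=6378206.400, f=1/294.978698214): X=-222631.7891, Y=3535787.9637, Z=-5289693.9056
→ Helmert 7p (PV): X=-223073.7462, Y=3535163.6846, Z=-5289830.2266
→ geod (Bowring, a=6378206.400): φ=-56.37239047°, λ=93.61065618°, h=3020.0202 m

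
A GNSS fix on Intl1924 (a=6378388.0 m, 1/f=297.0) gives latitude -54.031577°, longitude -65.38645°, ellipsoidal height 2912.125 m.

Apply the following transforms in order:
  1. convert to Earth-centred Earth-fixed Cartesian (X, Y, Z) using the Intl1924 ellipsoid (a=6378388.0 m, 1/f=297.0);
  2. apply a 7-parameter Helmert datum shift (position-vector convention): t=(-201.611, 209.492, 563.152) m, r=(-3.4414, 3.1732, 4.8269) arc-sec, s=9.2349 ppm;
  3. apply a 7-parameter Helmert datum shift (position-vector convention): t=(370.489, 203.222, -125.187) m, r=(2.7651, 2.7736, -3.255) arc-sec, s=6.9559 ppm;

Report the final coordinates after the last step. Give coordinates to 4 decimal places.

start: φ=-54.031577°, λ=-65.386450°, h=2912.125 m
→ ECEF (a=6378388.000, f=1/297.0): X=1564468.2741, Y=-3414961.1172, Z=-5141269.5209
→ Helmert 7p (PV): X=1564281.9321, Y=-3414832.3305, Z=-5140720.9392
→ Helmert 7p (PV): X=1564540.2866, Y=-3414608.6325, Z=-5140948.6974

X=1564540.2866 m, Y=-3414608.6325 m, Z=-5140948.6974 m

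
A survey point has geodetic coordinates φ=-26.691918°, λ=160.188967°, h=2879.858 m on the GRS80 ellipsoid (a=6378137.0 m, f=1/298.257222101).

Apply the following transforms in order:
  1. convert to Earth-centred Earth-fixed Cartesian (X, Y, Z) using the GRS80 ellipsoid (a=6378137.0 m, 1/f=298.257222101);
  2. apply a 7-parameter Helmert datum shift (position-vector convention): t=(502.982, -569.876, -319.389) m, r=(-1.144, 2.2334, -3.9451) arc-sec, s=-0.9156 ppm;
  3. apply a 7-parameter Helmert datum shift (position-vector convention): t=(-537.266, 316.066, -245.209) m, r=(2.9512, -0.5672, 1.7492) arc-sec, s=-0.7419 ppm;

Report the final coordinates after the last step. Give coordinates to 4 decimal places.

start: φ=-26.691918°, λ=160.188967°, h=2879.858 m
→ ECEF (a=6378137.000, f=1/298.257222101): X=-5367234.7383, Y=1933490.9755, Z=-2849052.4273
→ Helmert 7p (PV): X=-5366720.7104, Y=1933006.1833, Z=-2849321.8159
→ Helmert 7p (PV): X=-5367262.5522, Y=1933316.0711, Z=-2849552.0116

X=-5367262.5522 m, Y=1933316.0711 m, Z=-2849552.0116 m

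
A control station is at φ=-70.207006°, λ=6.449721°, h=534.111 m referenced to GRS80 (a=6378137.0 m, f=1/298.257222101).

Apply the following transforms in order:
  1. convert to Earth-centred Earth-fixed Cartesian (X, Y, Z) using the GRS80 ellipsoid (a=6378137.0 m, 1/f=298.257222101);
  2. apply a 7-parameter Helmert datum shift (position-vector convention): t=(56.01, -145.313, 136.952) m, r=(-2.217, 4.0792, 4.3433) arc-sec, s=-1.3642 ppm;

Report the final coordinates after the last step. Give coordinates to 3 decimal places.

X=2152610.959 m, Y=243189.082 m, Z=-5979302.131 m

start: φ=-70.207006°, λ=6.449721°, h=534.111 m
→ ECEF (a=6378137.000, f=1/298.257222101): X=2152681.2613, Y=243353.6662, Z=-5979402.0520
→ Helmert 7p (PV): X=2152610.9587, Y=243189.0816, Z=-5979302.1310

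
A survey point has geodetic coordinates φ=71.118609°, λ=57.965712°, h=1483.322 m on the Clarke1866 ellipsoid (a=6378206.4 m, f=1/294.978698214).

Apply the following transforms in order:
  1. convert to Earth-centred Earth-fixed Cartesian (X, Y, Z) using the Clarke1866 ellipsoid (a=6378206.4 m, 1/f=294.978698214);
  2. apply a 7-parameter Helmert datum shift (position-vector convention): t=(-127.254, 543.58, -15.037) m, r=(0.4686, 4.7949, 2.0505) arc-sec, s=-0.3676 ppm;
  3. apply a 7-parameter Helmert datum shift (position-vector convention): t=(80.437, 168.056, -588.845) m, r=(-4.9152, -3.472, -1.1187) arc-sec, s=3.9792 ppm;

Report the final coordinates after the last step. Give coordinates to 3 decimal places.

start: φ=71.118609°, λ=57.965712°, h=1483.322 m
→ ECEF (a=6378206.400, f=1/294.978698214): X=1098415.3217, Y=1755493.3932, Z=6013797.7505
→ Helmert 7p (PV): X=1098410.0111, Y=1756033.5849, Z=6013758.9569
→ Helmert 7p (PV): X=1098403.1146, Y=1756345.9770, Z=6013170.6855

X=1098403.115 m, Y=1756345.977 m, Z=6013170.685 m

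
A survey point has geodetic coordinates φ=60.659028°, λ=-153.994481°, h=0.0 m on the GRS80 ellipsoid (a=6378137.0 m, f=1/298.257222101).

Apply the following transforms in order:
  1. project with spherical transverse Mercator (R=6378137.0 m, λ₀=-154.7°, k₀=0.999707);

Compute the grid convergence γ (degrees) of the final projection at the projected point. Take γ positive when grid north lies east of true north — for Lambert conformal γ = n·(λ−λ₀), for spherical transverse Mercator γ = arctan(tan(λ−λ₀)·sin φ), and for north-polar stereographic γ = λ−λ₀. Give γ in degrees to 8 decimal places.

start: φ=60.659028°, λ=-153.994481°, h=0.000 m
→ into tm (λ₀=-154.7°): φ=60.65902800°, λ−λ₀=0.70551900°
convergence γ = 0.61502185°

0.61502185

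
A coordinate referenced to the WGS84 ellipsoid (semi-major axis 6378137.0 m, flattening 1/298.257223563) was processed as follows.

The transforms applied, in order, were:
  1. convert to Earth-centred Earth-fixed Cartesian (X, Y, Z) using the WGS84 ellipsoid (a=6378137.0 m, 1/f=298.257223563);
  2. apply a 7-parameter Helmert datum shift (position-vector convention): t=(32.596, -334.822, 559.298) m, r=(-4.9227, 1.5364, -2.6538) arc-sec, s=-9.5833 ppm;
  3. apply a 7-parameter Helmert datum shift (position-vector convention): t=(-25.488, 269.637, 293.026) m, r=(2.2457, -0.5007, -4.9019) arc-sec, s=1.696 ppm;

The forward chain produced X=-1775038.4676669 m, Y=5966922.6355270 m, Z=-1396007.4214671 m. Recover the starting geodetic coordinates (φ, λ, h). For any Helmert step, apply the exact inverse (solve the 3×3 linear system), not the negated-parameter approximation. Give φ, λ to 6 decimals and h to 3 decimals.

φ=-12.728375°, λ=106.568555°, h=3142.837 m

start: X=-1775038.4677, Y=5966922.6355, Z=-1396007.4215 m
→ Helmert⁻¹: X=-1775155.1553, Y=5966585.4896, Z=-1396358.7312
→ Helmert⁻¹: X=-1775271.1304, Y=5966987.9903, Z=-1396802.2321
→ geod (Bowring, a=6378137.000): φ=-12.72837500°, λ=106.56855500°, h=3142.8370 m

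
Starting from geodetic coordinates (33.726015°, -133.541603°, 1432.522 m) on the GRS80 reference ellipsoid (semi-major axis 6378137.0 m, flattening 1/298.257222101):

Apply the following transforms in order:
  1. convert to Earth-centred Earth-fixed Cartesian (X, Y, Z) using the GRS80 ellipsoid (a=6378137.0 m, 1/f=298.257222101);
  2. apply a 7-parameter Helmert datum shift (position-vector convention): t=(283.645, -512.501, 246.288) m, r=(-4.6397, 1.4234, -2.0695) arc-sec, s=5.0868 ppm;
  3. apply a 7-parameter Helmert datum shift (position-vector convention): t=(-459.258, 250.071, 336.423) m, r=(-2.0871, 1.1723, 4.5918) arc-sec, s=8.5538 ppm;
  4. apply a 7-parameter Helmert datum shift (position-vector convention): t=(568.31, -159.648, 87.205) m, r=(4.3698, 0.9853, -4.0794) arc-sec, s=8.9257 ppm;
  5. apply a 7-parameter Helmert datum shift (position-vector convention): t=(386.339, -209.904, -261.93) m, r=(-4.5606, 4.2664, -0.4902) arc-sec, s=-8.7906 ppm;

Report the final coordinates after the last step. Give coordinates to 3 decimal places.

start: φ=33.726015°, λ=-133.541603°, h=1432.522 m
→ ECEF (a=6378137.000, f=1/298.257222101): X=-3658911.7205, Y=-3850085.7503, Z=3522006.6181
→ Helmert 7p (PV): X=-3658661.0117, Y=-3850501.9010, Z=3522382.6754
→ Helmert 7p (PV): X=-3659045.8263, Y=-3850330.5734, Z=3522808.9840
→ Helmert 7p (PV): X=-3658569.4982, Y=-3850526.8536, Z=3522863.5400
→ Helmert 7p (PV): X=-3658087.2825, Y=-3850616.3232, Z=3522731.4515

X=-3658087.283 m, Y=-3850616.323 m, Z=3522731.451 m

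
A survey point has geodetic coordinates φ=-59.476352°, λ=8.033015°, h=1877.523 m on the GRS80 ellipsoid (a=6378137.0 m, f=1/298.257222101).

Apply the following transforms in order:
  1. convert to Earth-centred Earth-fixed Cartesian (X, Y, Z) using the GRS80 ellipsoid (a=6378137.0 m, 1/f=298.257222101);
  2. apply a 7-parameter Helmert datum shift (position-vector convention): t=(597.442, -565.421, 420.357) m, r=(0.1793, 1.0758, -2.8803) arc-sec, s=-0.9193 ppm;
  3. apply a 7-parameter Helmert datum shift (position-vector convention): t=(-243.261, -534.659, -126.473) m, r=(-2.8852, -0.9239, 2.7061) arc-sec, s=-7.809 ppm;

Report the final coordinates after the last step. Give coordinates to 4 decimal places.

X=3216894.5415 m, Y=452771.4076 m, Z=-5472361.4302 m

start: φ=-59.476352°, λ=8.033015°, h=1877.523 m
→ ECEF (a=6378137.000, f=1/298.257222101): X=3216572.0811, Y=453949.9420, Z=-5472694.7653
→ Helmert 7p (PV): X=3217144.3616, Y=453343.9445, Z=-5472285.7591
→ Helmert 7p (PV): X=3216894.5415, Y=452771.4076, Z=-5472361.4302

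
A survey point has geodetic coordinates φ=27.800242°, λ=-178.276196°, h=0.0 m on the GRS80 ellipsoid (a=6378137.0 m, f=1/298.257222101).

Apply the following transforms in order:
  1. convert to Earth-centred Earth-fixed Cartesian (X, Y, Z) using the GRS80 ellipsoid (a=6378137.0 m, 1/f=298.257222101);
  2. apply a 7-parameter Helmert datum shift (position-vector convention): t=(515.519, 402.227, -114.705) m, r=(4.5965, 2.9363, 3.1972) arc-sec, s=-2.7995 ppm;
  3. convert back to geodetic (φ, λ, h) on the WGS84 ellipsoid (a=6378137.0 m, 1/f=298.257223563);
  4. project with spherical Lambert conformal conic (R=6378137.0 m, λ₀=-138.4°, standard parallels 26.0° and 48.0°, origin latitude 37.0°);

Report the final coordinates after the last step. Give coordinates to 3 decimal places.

E=-3791025.879 m, N=-198632.586 m

start: φ=27.800242°, λ=-178.276196°, h=0.000 m
→ ECEF (a=6378137.000, f=1/298.257222101): X=-5643523.2420, Y=-169842.6019, Z=2956941.6098
→ Helmert 7p (PV): X=-5642947.1976, Y=-169593.2700, Z=2956895.1806
→ geod (Bowring, a=6378137.000): φ=27.80232640°, λ=-178.27854944°, h=-537.6065 m
→ lcc (R=6378137.0, λ₀=-138.4°): E=-3791025.8792, N=-198632.5855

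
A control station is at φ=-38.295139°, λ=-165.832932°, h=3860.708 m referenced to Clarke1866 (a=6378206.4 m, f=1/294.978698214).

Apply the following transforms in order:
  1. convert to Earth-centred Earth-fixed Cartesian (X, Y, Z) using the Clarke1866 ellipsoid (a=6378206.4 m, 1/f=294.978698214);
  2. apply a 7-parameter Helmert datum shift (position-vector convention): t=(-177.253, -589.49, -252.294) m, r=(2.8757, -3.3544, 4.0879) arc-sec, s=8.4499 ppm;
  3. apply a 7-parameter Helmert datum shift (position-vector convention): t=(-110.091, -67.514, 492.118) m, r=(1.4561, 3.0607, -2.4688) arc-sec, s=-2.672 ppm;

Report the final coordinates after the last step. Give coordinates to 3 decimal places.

X=-4863114.222 m, Y=-1228127.231 m, Z=-3933220.460 m

start: φ=-38.295139°, λ=-165.832932°, h=3860.708 m
→ ECEF (a=6378206.400, f=1/294.978698214): X=-4862814.0051, Y=-1227507.5744, Z=-3933404.8511
→ Helmert 7p (PV): X=-4862944.0527, Y=-1228148.9730, Z=-3933786.5784
→ Helmert 7p (PV): X=-4863114.2218, Y=-1228127.2306, Z=-3933220.4597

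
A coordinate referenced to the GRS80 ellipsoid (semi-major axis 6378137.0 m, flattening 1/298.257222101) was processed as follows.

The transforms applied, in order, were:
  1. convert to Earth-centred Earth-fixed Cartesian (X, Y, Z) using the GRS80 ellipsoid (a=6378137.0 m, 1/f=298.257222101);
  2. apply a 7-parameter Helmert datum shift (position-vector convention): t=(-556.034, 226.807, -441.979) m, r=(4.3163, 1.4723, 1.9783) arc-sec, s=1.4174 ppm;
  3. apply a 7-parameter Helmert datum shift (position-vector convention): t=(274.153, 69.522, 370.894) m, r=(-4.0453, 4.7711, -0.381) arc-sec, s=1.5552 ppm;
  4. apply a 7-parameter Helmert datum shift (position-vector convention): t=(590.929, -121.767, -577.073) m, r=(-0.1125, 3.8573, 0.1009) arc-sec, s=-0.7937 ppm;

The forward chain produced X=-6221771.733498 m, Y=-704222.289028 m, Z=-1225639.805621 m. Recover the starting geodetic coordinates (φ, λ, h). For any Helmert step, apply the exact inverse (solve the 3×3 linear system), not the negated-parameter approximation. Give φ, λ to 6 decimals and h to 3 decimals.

φ=-11.144399°, λ=-173.541491°, h=3164.151 m

start: X=-6221771.7335, Y=-704222.2890, Z=-1225639.8056 m
→ Helmert⁻¹: X=-6222345.0339, Y=-704097.3688, Z=-1225180.4513
→ Helmert⁻¹: X=-6222579.8570, Y=-704153.2509, Z=-1225707.1835
→ Helmert⁻¹: X=-6222013.0133, Y=-704345.0243, Z=-1225293.1408
→ geod (Bowring, a=6378137.000): φ=-11.14439900°, λ=-173.54149100°, h=3164.1510 m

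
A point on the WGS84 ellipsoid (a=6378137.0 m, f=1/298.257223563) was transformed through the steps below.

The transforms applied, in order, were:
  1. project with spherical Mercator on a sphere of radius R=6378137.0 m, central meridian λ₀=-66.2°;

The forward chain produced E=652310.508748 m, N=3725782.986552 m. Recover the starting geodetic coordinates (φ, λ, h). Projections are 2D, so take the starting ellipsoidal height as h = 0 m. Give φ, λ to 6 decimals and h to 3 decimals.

start: E=652310.5087, N=3725782.9866 m
→ merc⁻¹: φ=31.71366400°, λ=-60.34019500°

φ=31.713664°, λ=-60.340195°, h=0.000 m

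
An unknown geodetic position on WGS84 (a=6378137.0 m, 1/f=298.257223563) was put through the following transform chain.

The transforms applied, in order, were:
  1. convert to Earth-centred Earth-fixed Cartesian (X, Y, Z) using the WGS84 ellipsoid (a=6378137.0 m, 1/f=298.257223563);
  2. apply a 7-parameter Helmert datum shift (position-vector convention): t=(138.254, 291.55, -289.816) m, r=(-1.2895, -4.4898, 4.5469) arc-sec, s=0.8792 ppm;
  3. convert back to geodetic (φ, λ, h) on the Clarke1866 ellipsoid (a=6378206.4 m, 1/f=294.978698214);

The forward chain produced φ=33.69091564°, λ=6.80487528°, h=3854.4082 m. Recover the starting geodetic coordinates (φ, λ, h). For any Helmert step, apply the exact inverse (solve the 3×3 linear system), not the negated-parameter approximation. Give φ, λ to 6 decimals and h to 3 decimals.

φ=33.690772°, λ=6.800335°, h=3862.557 m

start: φ=33.690916°, λ=6.804875°, h=3854.408 m
→ ECEF (a=6378206.400, f=1/294.978698214): X=5278231.6760, Y=629846.5359, Z=3519926.2515
→ Helmert⁻¹: X=5278179.2790, Y=629416.0737, Z=3520102.0165
→ geod (Bowring, a=6378137.000): φ=33.69077200°, λ=6.80033500°, h=3862.5570 m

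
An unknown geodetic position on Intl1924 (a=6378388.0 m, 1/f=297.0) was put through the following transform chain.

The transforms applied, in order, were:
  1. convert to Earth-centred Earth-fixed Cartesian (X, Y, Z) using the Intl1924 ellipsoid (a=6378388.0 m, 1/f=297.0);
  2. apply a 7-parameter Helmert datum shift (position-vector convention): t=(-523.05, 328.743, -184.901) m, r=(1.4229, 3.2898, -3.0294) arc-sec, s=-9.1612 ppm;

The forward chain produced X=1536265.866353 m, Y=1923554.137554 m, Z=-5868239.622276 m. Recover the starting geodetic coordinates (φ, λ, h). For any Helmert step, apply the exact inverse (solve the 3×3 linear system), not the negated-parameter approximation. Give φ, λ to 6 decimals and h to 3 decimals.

start: X=1536265.8664, Y=1923554.1376, Z=-5868239.6223 m
→ Helmert⁻¹: X=1536868.3416, Y=1923225.1051, Z=-5868097.2353
→ geod (Bowring, a=6378388.000): φ=-67.37781300°, λ=51.37130000°, h=3481.2760 m

φ=-67.377813°, λ=51.371300°, h=3481.276 m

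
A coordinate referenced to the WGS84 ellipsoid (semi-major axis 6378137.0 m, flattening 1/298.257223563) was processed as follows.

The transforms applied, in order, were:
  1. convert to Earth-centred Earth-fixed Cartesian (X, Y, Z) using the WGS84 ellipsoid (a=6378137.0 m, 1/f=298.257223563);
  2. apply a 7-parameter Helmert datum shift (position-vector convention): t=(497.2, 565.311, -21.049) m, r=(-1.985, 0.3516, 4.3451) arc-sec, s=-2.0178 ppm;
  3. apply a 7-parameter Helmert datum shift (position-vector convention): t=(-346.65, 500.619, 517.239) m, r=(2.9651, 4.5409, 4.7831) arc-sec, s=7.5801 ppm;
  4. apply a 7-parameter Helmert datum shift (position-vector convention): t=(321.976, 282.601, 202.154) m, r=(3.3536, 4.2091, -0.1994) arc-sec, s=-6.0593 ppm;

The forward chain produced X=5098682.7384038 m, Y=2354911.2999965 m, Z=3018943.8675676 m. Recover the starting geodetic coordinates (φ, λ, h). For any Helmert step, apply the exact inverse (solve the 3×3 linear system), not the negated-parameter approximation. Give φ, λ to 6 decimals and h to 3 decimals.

φ=28.420968°, λ=24.778845°, h=1693.540 m

start: X=5098682.7384, Y=2354911.3000, Z=3018943.8676 m
→ Helmert⁻¹: X=5098327.7757, Y=2354696.9773, Z=3018825.7588
→ Helmert⁻¹: X=5098623.9182, Y=2354103.6704, Z=3018364.0458
→ Helmert⁻¹: X=5098181.4360, Y=2353406.6640, Z=3018422.5239
→ geod (Bowring, a=6378137.000): φ=28.42096800°, λ=24.77884500°, h=1693.5400 m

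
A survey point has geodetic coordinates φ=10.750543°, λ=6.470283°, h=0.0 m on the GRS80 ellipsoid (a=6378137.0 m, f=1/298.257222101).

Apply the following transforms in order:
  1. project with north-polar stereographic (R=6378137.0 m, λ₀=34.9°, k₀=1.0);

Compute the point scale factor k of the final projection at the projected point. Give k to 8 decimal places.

start: φ=10.750543°, λ=6.470283°, h=0.000 m
→ into stereo (λ₀=34.9°): φ=10.75054300°, λ−λ₀=-28.42971700°
scale k = 1.68558263

1.68558263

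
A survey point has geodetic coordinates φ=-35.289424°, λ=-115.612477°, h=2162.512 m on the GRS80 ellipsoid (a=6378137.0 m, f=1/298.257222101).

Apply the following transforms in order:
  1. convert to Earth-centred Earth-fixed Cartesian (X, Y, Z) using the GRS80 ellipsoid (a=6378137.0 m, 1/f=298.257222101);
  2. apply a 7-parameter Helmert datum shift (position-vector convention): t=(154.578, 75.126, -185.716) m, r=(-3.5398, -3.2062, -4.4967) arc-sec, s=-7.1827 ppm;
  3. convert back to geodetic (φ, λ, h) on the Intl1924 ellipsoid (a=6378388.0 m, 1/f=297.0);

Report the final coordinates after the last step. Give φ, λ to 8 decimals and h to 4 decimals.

φ=-35.29176443°, λ=-115.61168772°, h=1893.4415 m

start: φ=-35.289424°, λ=-115.612477°, h=2162.512 m
→ ECEF (a=6378137.000, f=1/298.257222101): X=-2253792.9053, Y=-4701401.0383, Z=-3665372.2500
→ Helmert 7p (PV): X=-2253667.6572, Y=-4701305.9124, Z=-3665485.9895
→ geod (Bowring, a=6378388.000): φ=-35.29176443°, λ=-115.61168772°, h=1893.4415 m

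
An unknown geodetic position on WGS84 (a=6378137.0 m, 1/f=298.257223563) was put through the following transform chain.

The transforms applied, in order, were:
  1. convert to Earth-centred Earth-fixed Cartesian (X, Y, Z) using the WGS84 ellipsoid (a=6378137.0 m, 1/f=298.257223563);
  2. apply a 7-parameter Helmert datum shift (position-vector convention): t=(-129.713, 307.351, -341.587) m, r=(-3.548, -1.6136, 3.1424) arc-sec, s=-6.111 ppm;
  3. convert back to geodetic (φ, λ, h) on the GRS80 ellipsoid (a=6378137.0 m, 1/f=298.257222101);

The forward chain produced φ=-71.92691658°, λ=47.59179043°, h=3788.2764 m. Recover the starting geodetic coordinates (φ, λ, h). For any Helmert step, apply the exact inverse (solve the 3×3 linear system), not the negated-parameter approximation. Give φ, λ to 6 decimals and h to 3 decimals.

start: φ=-71.926917°, λ=47.591790°, h=3788.276 m
→ ECEF (a=6378137.000, f=1/298.257222101): X=1339291.5140, Y=1466289.3756, Z=-6044762.6387
→ Helmert⁻¹: X=1339404.4622, Y=1466074.5494, Z=-6044443.2492
→ geod (Bowring, a=6378137.000): φ=-71.92673100°, λ=47.58520400°, h=3459.0720 m

φ=-71.926731°, λ=47.585204°, h=3459.072 m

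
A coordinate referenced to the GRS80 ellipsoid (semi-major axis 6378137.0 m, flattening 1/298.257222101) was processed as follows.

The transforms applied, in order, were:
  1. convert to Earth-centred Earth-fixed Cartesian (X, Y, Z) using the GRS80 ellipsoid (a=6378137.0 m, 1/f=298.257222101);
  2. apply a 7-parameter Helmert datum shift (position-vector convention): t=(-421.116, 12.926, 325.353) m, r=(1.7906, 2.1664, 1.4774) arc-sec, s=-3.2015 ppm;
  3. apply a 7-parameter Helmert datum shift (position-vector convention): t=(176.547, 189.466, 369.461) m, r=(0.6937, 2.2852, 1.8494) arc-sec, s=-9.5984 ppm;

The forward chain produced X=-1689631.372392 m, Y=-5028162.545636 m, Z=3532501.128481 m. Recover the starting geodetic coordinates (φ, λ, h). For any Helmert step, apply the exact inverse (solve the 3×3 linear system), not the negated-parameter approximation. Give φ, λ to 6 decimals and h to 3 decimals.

φ=33.833832°, λ=-108.572727°, h=1301.016 m

start: X=-1689631.3724, Y=-5028162.5456, Z=3532501.1285 m
→ Helmert⁻¹: X=-1689908.3568, Y=-5028373.2451, Z=3532163.7594
→ Helmert⁻¹: X=-1689565.7614, Y=-5028359.5073, Z=3531875.6196
→ geod (Bowring, a=6378137.000): φ=33.83383200°, λ=-108.57272700°, h=1301.0160 m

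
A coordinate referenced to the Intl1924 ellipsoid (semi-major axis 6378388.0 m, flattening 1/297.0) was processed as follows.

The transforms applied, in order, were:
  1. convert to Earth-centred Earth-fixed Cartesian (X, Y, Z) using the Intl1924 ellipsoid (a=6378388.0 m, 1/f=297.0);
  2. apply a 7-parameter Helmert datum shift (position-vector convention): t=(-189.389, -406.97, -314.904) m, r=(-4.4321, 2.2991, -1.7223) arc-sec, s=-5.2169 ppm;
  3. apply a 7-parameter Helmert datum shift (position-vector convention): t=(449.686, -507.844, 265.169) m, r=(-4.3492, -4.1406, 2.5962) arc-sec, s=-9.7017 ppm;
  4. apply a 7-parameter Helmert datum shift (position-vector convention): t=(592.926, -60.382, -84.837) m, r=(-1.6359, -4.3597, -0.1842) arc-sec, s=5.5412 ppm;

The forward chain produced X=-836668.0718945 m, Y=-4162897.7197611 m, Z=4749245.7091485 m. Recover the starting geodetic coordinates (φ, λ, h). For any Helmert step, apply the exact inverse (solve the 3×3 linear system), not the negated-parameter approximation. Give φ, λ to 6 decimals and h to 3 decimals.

φ=48.396593°, λ=-101.375577°, h=3851.430 m

start: X=-836668.0719, Y=-4162897.7198, Z=4749245.7091 m
→ Helmert⁻¹: X=-837152.2580, Y=-4162852.6853, Z=4749288.9078
→ Helmert⁻¹: X=-837567.1298, Y=-4162474.8164, Z=4748998.8584
→ Helmert⁻¹: X=-837400.2919, Y=-4162198.6008, Z=4749239.7704
→ geod (Bowring, a=6378388.000): φ=48.39659300°, λ=-101.37557700°, h=3851.4300 m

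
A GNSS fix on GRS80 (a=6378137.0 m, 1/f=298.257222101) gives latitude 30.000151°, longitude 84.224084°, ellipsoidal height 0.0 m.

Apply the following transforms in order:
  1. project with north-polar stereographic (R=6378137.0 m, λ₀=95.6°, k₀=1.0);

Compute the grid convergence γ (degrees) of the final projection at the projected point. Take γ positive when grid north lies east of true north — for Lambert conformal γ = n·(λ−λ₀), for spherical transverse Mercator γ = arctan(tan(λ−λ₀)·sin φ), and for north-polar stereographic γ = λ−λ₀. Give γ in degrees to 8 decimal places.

start: φ=30.000151°, λ=84.224084°, h=0.000 m
→ into stereo (λ₀=95.6°): φ=30.00015100°, λ−λ₀=-11.37591600°
convergence γ = -11.37591600°

-11.37591600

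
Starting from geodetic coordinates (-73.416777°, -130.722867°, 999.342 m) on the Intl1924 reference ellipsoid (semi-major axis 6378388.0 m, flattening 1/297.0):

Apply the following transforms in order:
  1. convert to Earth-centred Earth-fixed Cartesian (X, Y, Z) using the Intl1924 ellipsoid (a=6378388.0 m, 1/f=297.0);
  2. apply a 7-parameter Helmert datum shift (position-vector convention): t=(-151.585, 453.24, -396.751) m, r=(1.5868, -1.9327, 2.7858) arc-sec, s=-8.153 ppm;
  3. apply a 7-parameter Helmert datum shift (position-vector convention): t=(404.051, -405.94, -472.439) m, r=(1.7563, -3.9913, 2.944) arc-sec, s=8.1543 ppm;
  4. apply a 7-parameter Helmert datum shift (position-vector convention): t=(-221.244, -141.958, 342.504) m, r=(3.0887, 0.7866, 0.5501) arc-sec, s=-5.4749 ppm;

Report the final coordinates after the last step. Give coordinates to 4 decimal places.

X=-1191296.0832 m, Y=-1384094.3242 m, Z=-6092348.9281 m

start: φ=-73.416777°, λ=-130.722867°, h=999.342 m
→ ECEF (a=6378388.000, f=1/297.0): X=-1191527.6898, Y=-1384160.9412, Z=-6091782.7526
→ Helmert 7p (PV): X=-1191593.7865, Y=-1383665.6449, Z=-6092151.6501
→ Helmert 7p (PV): X=-1191061.8167, Y=-1384048.0016, Z=-6092708.6060
→ Helmert 7p (PV): X=-1191296.0832, Y=-1384094.3242, Z=-6092348.9281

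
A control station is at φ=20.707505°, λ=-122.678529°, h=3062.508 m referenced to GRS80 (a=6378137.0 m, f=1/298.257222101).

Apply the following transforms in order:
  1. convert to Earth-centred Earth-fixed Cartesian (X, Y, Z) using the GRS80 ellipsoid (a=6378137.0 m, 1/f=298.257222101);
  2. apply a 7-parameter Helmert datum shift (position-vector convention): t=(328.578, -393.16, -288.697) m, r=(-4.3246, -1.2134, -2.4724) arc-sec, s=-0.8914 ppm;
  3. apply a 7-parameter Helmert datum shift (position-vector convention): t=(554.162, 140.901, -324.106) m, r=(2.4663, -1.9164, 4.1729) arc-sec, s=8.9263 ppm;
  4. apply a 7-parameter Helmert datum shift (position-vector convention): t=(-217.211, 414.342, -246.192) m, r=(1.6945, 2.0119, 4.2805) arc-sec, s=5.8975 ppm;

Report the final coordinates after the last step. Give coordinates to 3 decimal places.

X=-3223384.790 m, Y=-5026254.385 m, Z=2241374.450 m

start: φ=20.707505°, λ=-122.678529°, h=3062.508 m
→ ECEF (a=6378137.000, f=1/298.257222101): X=-3224139.0088, Y=-5026254.7563, Z=2242215.7063
→ Helmert 7p (PV): X=-3223880.9945, Y=-5026557.7789, Z=2242011.4255
→ Helmert 7p (PV): X=-3223274.7483, Y=-5026553.7766, Z=2241617.2763
→ Helmert 7p (PV): X=-3223384.7899, Y=-5026254.3853, Z=2241374.4499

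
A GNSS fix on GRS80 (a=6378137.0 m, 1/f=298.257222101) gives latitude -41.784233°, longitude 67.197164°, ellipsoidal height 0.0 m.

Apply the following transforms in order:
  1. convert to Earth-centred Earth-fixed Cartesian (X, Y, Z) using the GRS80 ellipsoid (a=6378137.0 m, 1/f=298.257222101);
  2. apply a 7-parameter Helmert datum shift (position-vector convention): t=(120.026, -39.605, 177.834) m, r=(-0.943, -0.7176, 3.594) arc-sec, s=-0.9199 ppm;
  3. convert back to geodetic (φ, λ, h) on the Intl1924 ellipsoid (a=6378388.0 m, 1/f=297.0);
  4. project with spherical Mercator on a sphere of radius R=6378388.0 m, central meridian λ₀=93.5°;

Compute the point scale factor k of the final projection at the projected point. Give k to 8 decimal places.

1.34108919

start: φ=-41.784233°, λ=67.197164°, h=0.000 m
→ ECEF (a=6378137.000, f=1/298.257222101): X=1845954.6311, Y=4390744.1572, Z=-4227763.8484
→ Helmert 7p (PV): X=1846011.1623, Y=4390713.3490, Z=-4227595.7767
→ geod (Bowring, a=6378388.000): φ=-41.78396072°, λ=67.19639348°, h=-327.3394 m
→ into merc (λ₀=93.5°): φ=-41.78396072°, λ−λ₀=-26.30360652°
scale k = 1.34108919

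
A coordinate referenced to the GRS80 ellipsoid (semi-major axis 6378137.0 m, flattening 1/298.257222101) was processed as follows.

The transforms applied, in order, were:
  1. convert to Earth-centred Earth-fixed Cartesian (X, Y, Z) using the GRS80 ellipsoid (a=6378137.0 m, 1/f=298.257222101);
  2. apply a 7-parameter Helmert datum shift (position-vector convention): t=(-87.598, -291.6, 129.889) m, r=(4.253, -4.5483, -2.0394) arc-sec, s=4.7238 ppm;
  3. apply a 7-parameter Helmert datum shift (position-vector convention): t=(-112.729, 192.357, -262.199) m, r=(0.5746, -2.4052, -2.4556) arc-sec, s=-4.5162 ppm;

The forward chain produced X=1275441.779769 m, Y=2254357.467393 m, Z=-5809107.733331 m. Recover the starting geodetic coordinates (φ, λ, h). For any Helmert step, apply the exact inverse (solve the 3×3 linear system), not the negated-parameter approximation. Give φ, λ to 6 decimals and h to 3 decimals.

φ=-66.111909°, λ=60.500999°, h=63.410 m

start: X=1275441.7798, Y=2254357.4674, Z=-5809107.7333 m
→ Helmert⁻¹: X=1275465.6973, Y=2254174.2932, Z=-5808892.9208
→ Helmert⁻¹: X=1275396.8860, Y=2254348.0758, Z=-5809069.9754
→ geod (Bowring, a=6378137.000): φ=-66.11190900°, λ=60.50099900°, h=63.4100 m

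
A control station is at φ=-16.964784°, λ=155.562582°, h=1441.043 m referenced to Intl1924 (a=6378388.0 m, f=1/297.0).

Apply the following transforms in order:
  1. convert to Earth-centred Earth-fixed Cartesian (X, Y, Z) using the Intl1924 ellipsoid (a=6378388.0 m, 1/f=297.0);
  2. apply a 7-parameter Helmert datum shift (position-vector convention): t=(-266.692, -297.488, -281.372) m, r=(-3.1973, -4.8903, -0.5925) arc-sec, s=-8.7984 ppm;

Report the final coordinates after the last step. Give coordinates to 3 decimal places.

X=-5557288.868 m, Y=2524867.257 m, Z=-1849984.828 m

start: φ=-16.964784°, λ=155.562582°, h=1441.043 m
→ ECEF (a=6378388.000, f=1/297.0): X=-5557122.1740, Y=2525199.6690, Z=-1849548.8345
→ Helmert 7p (PV): X=-5557288.8683, Y=2524867.2566, Z=-1849984.8279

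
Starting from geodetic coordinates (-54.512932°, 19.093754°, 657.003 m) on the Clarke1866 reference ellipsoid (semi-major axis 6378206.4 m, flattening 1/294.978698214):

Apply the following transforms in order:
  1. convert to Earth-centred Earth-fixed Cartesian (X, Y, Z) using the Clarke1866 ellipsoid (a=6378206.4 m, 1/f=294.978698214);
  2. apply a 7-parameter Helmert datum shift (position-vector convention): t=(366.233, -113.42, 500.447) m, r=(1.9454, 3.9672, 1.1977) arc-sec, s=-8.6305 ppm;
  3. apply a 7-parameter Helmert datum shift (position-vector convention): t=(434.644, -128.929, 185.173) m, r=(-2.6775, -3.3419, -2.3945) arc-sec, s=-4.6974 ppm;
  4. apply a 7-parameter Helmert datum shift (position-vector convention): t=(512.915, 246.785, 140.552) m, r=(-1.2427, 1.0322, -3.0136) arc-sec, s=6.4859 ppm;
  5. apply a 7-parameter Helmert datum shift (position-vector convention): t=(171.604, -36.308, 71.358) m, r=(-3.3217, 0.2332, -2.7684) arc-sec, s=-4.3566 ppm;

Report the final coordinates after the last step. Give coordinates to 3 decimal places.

X=3508644.916 m, Y=1213753.596 m, Z=-5169536.197 m

start: φ=-54.512932°, λ=19.093754°, h=657.003 m
→ ECEF (a=6378206.400, f=1/294.978698214): X=3507205.1246, Y=1214050.5024, Z=-5170428.3081
→ Helmert 7p (PV): X=3507434.5945, Y=1213995.7342, Z=-5169939.2428
→ Helmert 7p (PV): X=3507950.6186, Y=1213753.2753, Z=-5169688.7160
→ Helmert 7p (PV): X=3508478.1487, Y=1213925.5335, Z=-5169606.5615
→ Helmert 7p (PV): X=3508644.9157, Y=1213753.5965, Z=-5169536.1973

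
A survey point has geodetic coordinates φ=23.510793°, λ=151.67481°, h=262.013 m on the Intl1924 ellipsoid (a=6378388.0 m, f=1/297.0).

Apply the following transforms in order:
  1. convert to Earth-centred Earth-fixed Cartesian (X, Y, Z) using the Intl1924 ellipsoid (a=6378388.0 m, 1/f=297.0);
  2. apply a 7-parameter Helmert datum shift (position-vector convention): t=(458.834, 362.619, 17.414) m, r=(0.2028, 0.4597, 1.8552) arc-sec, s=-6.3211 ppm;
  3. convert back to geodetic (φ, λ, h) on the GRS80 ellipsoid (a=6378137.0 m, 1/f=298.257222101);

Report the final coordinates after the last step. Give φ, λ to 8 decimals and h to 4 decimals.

φ=23.51131067°, λ=151.67006383°, h=252.6218 m

start: φ=23.510793°, λ=151.674810°, h=262.013 m
→ ECEF (a=6378388.000, f=1/297.0): X=-5151559.6487, Y=2776751.2856, Z=2528829.9551
→ Helmert 7p (PV): X=-5151087.5899, Y=2777047.5320, Z=2528845.5953
→ geod (Bowring, a=6378137.000): φ=23.51131067°, λ=151.67006383°, h=252.6218 m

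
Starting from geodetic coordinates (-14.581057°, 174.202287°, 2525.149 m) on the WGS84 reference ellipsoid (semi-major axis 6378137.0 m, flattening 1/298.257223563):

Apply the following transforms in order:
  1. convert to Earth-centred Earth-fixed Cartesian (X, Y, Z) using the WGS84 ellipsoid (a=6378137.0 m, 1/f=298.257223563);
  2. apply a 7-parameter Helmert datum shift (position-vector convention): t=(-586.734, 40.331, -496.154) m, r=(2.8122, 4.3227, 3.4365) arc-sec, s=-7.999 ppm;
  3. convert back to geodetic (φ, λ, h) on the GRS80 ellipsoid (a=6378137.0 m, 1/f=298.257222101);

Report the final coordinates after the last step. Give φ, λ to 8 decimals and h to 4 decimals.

start: φ=-14.581057°, λ=174.202287°, h=2525.149 m
→ ECEF (a=6378137.000, f=1/298.257223563): X=-6144872.3519, Y=623925.5653, Z=-1595917.2259
→ Helmert 7p (PV): X=-6145453.7734, Y=623880.2874, Z=-1596263.3303
→ geod (Bowring, a=6378137.000): φ=-14.58277773°, λ=174.20324962°, h=3167.6748 m

φ=-14.58277773°, λ=174.20324962°, h=3167.6748 m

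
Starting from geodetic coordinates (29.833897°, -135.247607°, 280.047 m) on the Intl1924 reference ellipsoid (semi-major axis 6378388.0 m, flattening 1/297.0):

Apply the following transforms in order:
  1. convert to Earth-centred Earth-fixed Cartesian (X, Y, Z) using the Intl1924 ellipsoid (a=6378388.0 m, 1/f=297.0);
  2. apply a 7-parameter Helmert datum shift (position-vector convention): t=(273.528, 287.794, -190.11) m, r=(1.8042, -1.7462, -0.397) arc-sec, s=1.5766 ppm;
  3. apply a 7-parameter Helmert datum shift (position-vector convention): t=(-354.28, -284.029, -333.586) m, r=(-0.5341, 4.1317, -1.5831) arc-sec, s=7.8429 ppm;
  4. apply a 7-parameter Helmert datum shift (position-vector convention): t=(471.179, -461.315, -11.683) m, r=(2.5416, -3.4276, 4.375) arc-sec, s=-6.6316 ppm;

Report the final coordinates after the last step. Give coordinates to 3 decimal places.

X=-3932378.243 m, Y=-3899513.945 m, Z=3153980.719 m

start: φ=29.833897°, λ=-135.247607°, h=280.047 m
→ ECEF (a=6378388.000, f=1/297.0): X=-3932787.0456, Y=-3898941.5702, Z=3154599.2289
→ Helmert 7p (PV): X=-3932553.9287, Y=-3898679.9471, Z=3154346.6940
→ Helmert 7p (PV): X=-3932905.7889, Y=-3898956.2022, Z=3154126.7163
→ Helmert 7p (PV): X=-3932378.2431, Y=-3899513.9446, Z=3153980.7192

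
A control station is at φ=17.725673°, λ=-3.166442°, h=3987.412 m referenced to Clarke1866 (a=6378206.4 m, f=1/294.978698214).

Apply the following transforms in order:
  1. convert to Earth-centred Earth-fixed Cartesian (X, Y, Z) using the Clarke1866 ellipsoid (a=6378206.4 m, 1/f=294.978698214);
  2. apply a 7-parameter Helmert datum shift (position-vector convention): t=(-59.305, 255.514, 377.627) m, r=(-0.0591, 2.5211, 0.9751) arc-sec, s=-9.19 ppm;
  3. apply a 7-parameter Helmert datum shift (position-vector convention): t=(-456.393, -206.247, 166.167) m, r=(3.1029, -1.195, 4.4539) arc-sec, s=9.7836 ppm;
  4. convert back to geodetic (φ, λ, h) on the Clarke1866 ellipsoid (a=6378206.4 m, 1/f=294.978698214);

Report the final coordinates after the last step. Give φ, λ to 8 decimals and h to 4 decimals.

start: φ=17.725673°, λ=-3.166442°, h=3987.412 m
→ ECEF (a=6378206.400, f=1/294.978698214): X=6071822.8786, Y=-335900.3495, Z=1930583.3252
→ Helmert 7p (PV): X=6071732.9581, Y=-335612.4916, Z=1930869.0934
→ Helmert 7p (PV): X=6071332.0288, Y=-335719.9601, Z=1931084.2795
→ geod (Bowring, a=6378206.400): φ=17.73135701°, λ=-3.16500032°, h=3663.6415 m

φ=17.73135701°, λ=-3.16500032°, h=3663.6415 m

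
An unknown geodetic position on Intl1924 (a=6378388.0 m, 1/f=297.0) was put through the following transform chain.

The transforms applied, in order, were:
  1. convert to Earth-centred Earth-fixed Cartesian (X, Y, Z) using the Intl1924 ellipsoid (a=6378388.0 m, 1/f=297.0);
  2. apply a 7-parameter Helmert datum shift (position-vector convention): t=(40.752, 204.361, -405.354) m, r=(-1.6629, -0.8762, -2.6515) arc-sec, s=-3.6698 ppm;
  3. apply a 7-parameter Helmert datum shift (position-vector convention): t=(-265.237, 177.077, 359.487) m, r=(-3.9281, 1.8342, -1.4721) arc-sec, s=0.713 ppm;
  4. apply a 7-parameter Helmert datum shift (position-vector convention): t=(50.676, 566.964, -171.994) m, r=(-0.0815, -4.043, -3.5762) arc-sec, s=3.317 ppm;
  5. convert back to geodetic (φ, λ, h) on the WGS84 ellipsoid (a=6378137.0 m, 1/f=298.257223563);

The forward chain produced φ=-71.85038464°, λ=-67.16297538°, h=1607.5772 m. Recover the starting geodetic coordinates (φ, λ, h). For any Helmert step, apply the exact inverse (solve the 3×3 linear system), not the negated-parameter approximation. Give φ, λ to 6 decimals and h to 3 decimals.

start: φ=-71.850385°, λ=-67.162975°, h=1607.577 m
→ ECEF (a=6378137.000, f=1/298.257223563): X=773629.4310, Y=-1837067.7326, Z=-6040034.1385
→ Helmert⁻¹: X=773489.6621, Y=-1837612.8040, Z=-6039857.9976
→ Helmert⁻¹: X=773821.1753, Y=-1837668.0178, Z=-6040241.2932
→ Helmert⁻¹: X=773781.2308, Y=-1837820.4833, Z=-6039876.2077
→ geod (Bowring, a=6378388.000): φ=-71.84402200°, λ=-67.16735000°, h=1523.4740 m

φ=-71.844022°, λ=-67.167350°, h=1523.474 m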